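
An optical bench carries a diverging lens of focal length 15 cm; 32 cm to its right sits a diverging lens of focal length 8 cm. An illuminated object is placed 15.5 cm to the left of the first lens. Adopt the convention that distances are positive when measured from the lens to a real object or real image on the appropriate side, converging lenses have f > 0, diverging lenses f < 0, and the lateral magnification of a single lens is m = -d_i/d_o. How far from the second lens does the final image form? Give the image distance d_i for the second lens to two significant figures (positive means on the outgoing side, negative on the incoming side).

-6.7 cm

First lens: d_i1 = 1/(1/(-15) - 1/15.5) = -7.623 cm.
The intermediate image is virtual, 7.623 cm to the left of lens 1, so d_o2 = L - d_i1 = 32 - (-7.623) = 39.623 cm.
Second lens: d_i2 = 1/(1/(-8) - 1/(39.623)) = -6.656 cm.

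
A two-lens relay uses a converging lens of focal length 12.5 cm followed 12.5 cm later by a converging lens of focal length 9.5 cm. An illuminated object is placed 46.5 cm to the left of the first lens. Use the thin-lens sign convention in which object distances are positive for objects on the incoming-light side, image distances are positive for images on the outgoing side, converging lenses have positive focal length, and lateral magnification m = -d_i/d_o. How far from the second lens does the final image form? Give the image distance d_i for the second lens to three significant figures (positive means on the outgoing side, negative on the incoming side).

First lens: d_i1 = 1/(1/12.5 - 1/46.5) = 17.096 cm.
Since 17.096 cm > 12.5 cm, the first image lies past the second lens and serves as a virtual object: d_o2 = L - d_i1 = -4.596 cm.
Second lens: d_i2 = 1/(1/9.5 - 1/(-4.596)) = 3.097 cm.

3.10 cm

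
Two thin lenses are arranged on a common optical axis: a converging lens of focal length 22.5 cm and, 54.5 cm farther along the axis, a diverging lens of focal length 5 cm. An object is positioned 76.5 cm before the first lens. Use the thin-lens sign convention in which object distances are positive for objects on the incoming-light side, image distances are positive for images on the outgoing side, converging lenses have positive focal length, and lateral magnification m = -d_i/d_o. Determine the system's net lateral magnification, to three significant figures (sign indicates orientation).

Applying the thin-lens equation to the first lens, 1/22.5 = 1/76.5 + 1/d_i1, which gives d_i1 = 31.875 cm.
Its lateral magnification is m_1 = -d_i1/d_o1 = -(31.875)/76.5 = -0.4167.
That image sits 22.625 cm in front of the second lens, so d_o2 = 22.625 cm.
Applying the thin-lens equation again with f_2 = -5 cm and d_o2 = 22.625 cm gives d_i2 = -4.095 cm.
m_2 = -(-4.095)/(22.625) = 0.1810.
Total m = m_1 x m_2 = (-0.4167)(0.1810) = -0.0754.

-0.0754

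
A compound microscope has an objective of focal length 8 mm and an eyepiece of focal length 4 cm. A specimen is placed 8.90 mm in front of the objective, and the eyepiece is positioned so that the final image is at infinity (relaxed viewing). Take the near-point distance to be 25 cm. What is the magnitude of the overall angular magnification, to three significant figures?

55.6

Convert to cm: f_obj = 8 mm = 0.8 cm; d_o = 8.90 mm = 0.89 cm.
Objective: 1/d_i = 1/f_obj - 1/d_o = 1/0.8 - 1/0.89 = 0.12640 cm^-1, so d_i = 7.911 cm.
m_obj = -d_i/d_o = -7.911/0.89 = -8.889.
Eyepiece angular magnification (image at infinity): M_eye = D/f_e = 25/4 = 6.250.
Overall M = m_obj x M_eye = (-8.889)(6.250) = -55.56.
|M| = 55.56.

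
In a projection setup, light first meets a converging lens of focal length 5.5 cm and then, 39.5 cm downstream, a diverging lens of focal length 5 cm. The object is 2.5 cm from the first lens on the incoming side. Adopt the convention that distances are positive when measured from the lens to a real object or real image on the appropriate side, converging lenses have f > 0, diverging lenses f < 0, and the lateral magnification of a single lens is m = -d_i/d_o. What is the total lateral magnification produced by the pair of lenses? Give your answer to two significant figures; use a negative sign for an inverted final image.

0.19

Applying the thin-lens equation to the first lens, 1/5.5 = 1/2.5 + 1/d_i1, which gives d_i1 = -4.583 cm.
Its lateral magnification is m_1 = -d_i1/d_o1 = -(-4.583)/2.5 = 1.8333.
The intermediate image is virtual, 4.583 cm to the left of lens 1, so d_o2 = L - d_i1 = 39.5 - (-4.583) = 44.083 cm.
Applying the thin-lens equation again with f_2 = -5 cm and d_o2 = 44.083 cm gives d_i2 = -4.491 cm.
m_2 = -(-4.491)/(44.083) = 0.1019.
Overall magnification: m = m_1 m_2 = 0.1868.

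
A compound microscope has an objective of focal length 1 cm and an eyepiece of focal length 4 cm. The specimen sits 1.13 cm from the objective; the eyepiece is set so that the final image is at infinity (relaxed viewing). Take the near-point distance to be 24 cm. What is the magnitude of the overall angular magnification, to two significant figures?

46

Objective: 1/d_i = 1/f_obj - 1/d_o = 1/1 - 1/1.13 = 0.11504 cm^-1, so d_i = 8.692 cm.
m_obj = -d_i/d_o = -8.692/1.13 = -7.692.
Eyepiece angular magnification (image at infinity): M_eye = D/f_e = 24/4 = 6.000.
Overall M = m_obj x M_eye = (-7.692)(6.000) = -46.15.
|M| = 46.15.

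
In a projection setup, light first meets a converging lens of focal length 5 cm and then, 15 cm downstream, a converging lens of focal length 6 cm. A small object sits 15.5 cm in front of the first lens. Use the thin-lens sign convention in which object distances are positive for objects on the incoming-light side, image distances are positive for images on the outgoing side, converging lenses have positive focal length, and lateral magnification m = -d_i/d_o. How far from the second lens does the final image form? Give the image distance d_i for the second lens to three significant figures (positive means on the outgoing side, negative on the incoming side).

28.2 cm

Applying the thin-lens equation to the first lens, 1/5 = 1/15.5 + 1/d_i1, which gives d_i1 = 7.381 cm.
The intermediate image is 7.381 cm to the right of lens 1, so d_o2 = L - d_i1 = 15 - 7.381 = 7.619 cm.
Applying the thin-lens equation again with f_2 = 6 cm and d_o2 = 7.619 cm gives d_i2 = 28.235 cm.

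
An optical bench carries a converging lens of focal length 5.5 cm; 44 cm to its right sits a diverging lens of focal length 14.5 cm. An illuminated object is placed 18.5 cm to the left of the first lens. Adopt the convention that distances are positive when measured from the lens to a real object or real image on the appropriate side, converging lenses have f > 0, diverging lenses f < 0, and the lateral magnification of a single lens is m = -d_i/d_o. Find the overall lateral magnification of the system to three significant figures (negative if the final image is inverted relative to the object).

-0.121

First lens: d_i1 = 1/(1/5.5 - 1/18.5) = 7.827 cm.
m_1 = -(7.827)/18.5 = -0.4231.
The intermediate image is 7.827 cm to the right of lens 1, so d_o2 = L - d_i1 = 44 - 7.827 = 36.173 cm.
Second lens: d_i2 = 1/(1/(-14.5) - 1/(36.173)) = -10.351 cm.
m_2 = -(-10.351)/(36.173) = 0.2861.
The system's lateral magnification is m_1 m_2 = (-0.4231)(0.2861) = -0.1211.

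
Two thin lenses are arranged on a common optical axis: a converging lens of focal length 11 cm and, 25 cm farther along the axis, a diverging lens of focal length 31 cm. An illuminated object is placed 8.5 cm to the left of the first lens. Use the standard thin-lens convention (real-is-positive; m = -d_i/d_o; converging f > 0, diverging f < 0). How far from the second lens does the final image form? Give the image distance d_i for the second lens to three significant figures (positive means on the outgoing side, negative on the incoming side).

Applying the thin-lens equation to the first lens, 1/11 = 1/8.5 + 1/d_i1, which gives d_i1 = -37.400 cm.
The intermediate image is virtual, 37.400 cm to the left of lens 1, so d_o2 = L - d_i1 = 25 - (-37.400) = 62.400 cm.
Applying the thin-lens equation again with f_2 = -31 cm and d_o2 = 62.400 cm gives d_i2 = -20.711 cm.

-20.7 cm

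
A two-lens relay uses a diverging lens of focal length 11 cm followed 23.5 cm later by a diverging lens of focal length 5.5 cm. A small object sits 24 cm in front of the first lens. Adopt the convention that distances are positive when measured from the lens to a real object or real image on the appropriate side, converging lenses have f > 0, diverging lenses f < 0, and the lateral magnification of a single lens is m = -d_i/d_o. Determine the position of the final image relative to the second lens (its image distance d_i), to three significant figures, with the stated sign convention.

-4.67 cm

Applying the thin-lens equation to the first lens, 1/(-11) = 1/24 + 1/d_i1, which gives d_i1 = -7.543 cm.
The intermediate image is virtual, 7.543 cm to the left of lens 1, so d_o2 = L - d_i1 = 23.5 - (-7.543) = 31.043 cm.
Applying the thin-lens equation again with f_2 = -5.5 cm and d_o2 = 31.043 cm gives d_i2 = -4.672 cm.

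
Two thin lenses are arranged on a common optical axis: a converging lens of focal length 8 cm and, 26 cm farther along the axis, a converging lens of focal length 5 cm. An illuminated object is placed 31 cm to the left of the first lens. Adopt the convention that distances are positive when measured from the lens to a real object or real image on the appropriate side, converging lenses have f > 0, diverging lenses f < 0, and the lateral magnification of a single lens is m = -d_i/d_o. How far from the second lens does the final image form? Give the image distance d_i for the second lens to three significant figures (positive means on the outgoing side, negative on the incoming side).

Applying the thin-lens equation to the first lens, 1/8 = 1/31 + 1/d_i1, which gives d_i1 = 10.783 cm.
The intermediate image is 10.783 cm to the right of lens 1, so d_o2 = L - d_i1 = 26 - 10.783 = 15.217 cm.
Applying the thin-lens equation again with f_2 = 5 cm and d_o2 = 15.217 cm gives d_i2 = 7.447 cm.

7.45 cm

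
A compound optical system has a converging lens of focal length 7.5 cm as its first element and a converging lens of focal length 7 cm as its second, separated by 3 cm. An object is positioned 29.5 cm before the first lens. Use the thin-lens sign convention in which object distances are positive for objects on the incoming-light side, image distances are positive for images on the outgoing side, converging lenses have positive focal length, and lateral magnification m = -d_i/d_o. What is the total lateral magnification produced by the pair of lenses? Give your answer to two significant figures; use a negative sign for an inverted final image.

-0.17

First lens: d_i1 = 1/(1/7.5 - 1/29.5) = 10.057 cm.
m_1 = -(10.057)/29.5 = -0.3409.
This image would form 10.057 cm past lens 1, i.e. 7.057 cm beyond lens 2, so it is a virtual object for lens 2: d_o2 = 3 - 10.057 = -7.057 cm.
Second lens: d_i2 = 1/(1/7 - 1/(-7.057)) = 3.514 cm.
m_2 = -(3.514)/(-7.057) = 0.4980.
The system's lateral magnification is m_1 m_2 = (-0.3409)(0.4980) = -0.1698.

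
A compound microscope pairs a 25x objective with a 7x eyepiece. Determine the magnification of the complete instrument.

The overall magnification of a compound microscope is the product of the objective and eyepiece magnifications:
M = M_obj x M_eye = 25 x 7 = 175.

175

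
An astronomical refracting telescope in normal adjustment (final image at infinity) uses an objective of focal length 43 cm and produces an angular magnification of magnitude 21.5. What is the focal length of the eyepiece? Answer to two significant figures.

|M| = f_obj/f_eye, so f_eye = f_obj/|M| = 43/21.5 = 2.000 cm.

2.0 cm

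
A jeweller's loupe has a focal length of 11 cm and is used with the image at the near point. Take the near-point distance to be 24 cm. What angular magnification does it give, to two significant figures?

3.2

M = 1 + D/f = 1 + 24/11 = 3.182.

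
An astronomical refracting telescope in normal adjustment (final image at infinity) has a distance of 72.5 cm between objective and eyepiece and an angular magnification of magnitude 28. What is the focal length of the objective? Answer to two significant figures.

70 cm

In normal adjustment the tube length equals f_obj + f_eye and |M| = f_obj/f_eye.
So f_obj = 28 f_eye and 28 f_eye + f_eye = 72.5 cm, giving f_eye = 72.5/29 = 2.500 cm and f_obj = 70.000 cm.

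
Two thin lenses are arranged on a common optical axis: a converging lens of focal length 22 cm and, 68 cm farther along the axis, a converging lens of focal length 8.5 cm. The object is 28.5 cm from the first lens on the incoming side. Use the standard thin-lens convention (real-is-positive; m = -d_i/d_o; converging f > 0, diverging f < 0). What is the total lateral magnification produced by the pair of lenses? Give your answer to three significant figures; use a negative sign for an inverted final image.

Lens 1: 1/d_i1 = 1/f_1 - 1/d_o1 = 1/22 - 1/28.5 = 0.01037 cm^-1, so d_i1 = 96.462 cm.
m_1 = -(96.462)/28.5 = -3.3846.
Since 96.462 cm > 68 cm, the first image lies past the second lens and serves as a virtual object: d_o2 = L - d_i1 = -28.462 cm.
Lens 2: 1/d_i2 = 1/f_2 - 1/d_o2 = 1/8.5 - 1/(-28.462) = 0.15278 cm^-1, so d_i2 = 6.545 cm.
m_2 = -(6.545)/(-28.462) = 0.2300.
Total m = m_1 x m_2 = (-3.3846)(0.2300) = -0.7784.

-0.778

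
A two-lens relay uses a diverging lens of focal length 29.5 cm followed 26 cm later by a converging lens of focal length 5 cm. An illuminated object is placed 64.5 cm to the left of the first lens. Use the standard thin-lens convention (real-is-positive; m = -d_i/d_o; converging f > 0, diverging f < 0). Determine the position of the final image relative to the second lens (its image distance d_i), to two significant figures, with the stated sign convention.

Lens 1: 1/d_i1 = 1/f_1 - 1/d_o1 = 1/(-29.5) - 1/64.5 = -0.04940 cm^-1, so d_i1 = -20.242 cm.
The intermediate image is virtual, 20.242 cm to the left of lens 1, so d_o2 = L - d_i1 = 26 - (-20.242) = 46.242 cm.
Lens 2: 1/d_i2 = 1/f_2 - 1/d_o2 = 1/5 - 1/(46.242) = 0.17837 cm^-1, so d_i2 = 5.606 cm.

5.6 cm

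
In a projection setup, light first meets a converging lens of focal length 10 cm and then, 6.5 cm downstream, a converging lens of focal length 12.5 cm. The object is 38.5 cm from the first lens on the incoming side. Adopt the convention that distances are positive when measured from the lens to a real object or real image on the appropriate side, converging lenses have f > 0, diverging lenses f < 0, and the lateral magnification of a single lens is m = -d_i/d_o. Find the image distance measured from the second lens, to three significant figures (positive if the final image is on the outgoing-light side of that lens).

4.49 cm

Applying the thin-lens equation to the first lens, 1/10 = 1/38.5 + 1/d_i1, which gives d_i1 = 13.509 cm.
Since 13.509 cm > 6.5 cm, the first image lies past the second lens and serves as a virtual object: d_o2 = L - d_i1 = -7.009 cm.
Applying the thin-lens equation again with f_2 = 12.5 cm and d_o2 = -7.009 cm gives d_i2 = 4.491 cm.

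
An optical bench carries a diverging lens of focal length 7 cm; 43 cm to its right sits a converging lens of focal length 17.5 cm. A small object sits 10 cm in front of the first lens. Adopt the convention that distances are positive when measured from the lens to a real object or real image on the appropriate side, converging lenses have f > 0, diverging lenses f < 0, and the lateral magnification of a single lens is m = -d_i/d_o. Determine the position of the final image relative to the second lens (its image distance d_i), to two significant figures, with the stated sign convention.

Lens 1: 1/d_i1 = 1/f_1 - 1/d_o1 = 1/(-7) - 1/10 = -0.24286 cm^-1, so d_i1 = -4.118 cm.
With d_i1 < 0 the first image is virtual and lies on the object side; the object distance for lens 2 is d_o2 = 43 - (-4.118) = 47.118 cm.
Lens 2: 1/d_i2 = 1/f_2 - 1/d_o2 = 1/17.5 - 1/(47.118) = 0.03592 cm^-1, so d_i2 = 27.840 cm.

28 cm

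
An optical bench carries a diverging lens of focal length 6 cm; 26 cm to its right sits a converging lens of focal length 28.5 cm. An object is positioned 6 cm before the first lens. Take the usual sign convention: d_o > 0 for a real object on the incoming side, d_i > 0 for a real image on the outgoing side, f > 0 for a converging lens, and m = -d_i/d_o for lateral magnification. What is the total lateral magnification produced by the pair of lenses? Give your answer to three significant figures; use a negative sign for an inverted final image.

First lens: d_i1 = 1/(1/(-6) - 1/6) = -3.000 cm.
m_1 = -(-3.000)/6 = 0.5000.
With d_i1 < 0 the first image is virtual and lies on the object side; the object distance for lens 2 is d_o2 = 26 - (-3.000) = 29.000 cm.
Second lens: d_i2 = 1/(1/28.5 - 1/(29.000)) = 1653.000 cm.
m_2 = -(1653.000)/(29.000) = -57.0000.
The system's lateral magnification is m_1 m_2 = (0.5000)(-57.0000) = -28.5000.

-28.5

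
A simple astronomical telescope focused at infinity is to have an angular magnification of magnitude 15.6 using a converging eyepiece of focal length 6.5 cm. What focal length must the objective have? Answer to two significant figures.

|M| = f_obj/|f_eye|, so f_obj = |M| x |f_eye| = 15.6 x 6.5 = 101.400 cm.

100 cm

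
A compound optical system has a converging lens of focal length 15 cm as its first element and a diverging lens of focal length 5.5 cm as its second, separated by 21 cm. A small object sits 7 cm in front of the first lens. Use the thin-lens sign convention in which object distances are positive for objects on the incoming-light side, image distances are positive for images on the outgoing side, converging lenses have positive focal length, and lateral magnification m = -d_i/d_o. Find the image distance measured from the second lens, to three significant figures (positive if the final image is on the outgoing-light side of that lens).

Lens 1: 1/d_i1 = 1/f_1 - 1/d_o1 = 1/15 - 1/7 = -0.07619 cm^-1, so d_i1 = -13.125 cm.
The intermediate image is virtual, 13.125 cm to the left of lens 1, so d_o2 = L - d_i1 = 21 - (-13.125) = 34.125 cm.
Lens 2: 1/d_i2 = 1/f_2 - 1/d_o2 = 1/(-5.5) - 1/(34.125) = -0.21112 cm^-1, so d_i2 = -4.737 cm.

-4.74 cm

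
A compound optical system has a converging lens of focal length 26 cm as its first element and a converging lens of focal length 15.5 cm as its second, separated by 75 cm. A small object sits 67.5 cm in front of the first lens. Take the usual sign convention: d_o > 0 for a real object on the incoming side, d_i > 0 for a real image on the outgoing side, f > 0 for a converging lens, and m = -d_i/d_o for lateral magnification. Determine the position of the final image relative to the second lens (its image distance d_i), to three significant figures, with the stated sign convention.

29.5 cm

Lens 1: 1/d_i1 = 1/f_1 - 1/d_o1 = 1/26 - 1/67.5 = 0.02365 cm^-1, so d_i1 = 42.289 cm.
That image sits 32.711 cm in front of the second lens, so d_o2 = 32.711 cm.
Lens 2: 1/d_i2 = 1/f_2 - 1/d_o2 = 1/15.5 - 1/(32.711) = 0.03395 cm^-1, so d_i2 = 29.459 cm.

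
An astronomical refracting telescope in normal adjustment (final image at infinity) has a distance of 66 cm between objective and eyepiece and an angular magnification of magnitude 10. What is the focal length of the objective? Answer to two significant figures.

In normal adjustment the tube length equals f_obj + f_eye and |M| = f_obj/f_eye.
So f_obj = 10 f_eye and 10 f_eye + f_eye = 66 cm, giving f_eye = 66/11 = 6.000 cm and f_obj = 60.000 cm.

60 cm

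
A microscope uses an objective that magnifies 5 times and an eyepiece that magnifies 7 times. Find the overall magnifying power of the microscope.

The overall magnification of a compound microscope is the product of the objective and eyepiece magnifications:
M = M_obj x M_eye = 5 x 7 = 35.

35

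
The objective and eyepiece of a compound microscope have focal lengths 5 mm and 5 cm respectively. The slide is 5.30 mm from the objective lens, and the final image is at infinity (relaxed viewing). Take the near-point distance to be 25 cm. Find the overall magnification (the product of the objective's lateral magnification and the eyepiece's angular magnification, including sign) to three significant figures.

-83.3

Convert to cm: f_obj = 5 mm = 0.5 cm; d_o = 5.30 mm = 0.53 cm.
Objective: 1/d_i = 1/f_obj - 1/d_o = 1/0.5 - 1/0.53 = 0.11321 cm^-1, so d_i = 8.833 cm.
m_obj = -d_i/d_o = -8.833/0.53 = -16.667.
Eyepiece angular magnification (image at infinity): M_eye = D/f_e = 25/5 = 5.000.
Overall M = m_obj x M_eye = (-16.667)(5.000) = -83.33.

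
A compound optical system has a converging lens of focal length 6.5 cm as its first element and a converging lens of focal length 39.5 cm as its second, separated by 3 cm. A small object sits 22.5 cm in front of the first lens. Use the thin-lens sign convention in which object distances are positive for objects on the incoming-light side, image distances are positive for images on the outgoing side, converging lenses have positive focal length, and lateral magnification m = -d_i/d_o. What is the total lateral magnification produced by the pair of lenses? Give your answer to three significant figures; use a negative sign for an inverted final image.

-0.352

First lens: d_i1 = 1/(1/6.5 - 1/22.5) = 9.141 cm.
m_1 = -(9.141)/22.5 = -0.4062.
Since 9.141 cm > 3 cm, the first image lies past the second lens and serves as a virtual object: d_o2 = L - d_i1 = -6.141 cm.
Second lens: d_i2 = 1/(1/39.5 - 1/(-6.141)) = 5.314 cm.
m_2 = -(5.314)/(-6.141) = 0.8655.
Total m = m_1 x m_2 = (-0.4062)(0.8655) = -0.3516.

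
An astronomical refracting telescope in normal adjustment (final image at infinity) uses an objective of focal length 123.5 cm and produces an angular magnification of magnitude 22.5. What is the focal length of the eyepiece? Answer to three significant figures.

|M| = f_obj/f_eye, so f_eye = f_obj/|M| = 123.5/22.5 = 5.489 cm.

5.49 cm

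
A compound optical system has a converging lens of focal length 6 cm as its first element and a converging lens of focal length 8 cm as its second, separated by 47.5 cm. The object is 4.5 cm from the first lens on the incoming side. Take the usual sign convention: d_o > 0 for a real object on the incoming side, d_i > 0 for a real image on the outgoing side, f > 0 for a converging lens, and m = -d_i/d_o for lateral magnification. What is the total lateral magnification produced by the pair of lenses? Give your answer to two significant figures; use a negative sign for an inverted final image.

-0.56

Lens 1: 1/d_i1 = 1/f_1 - 1/d_o1 = 1/6 - 1/4.5 = -0.05556 cm^-1, so d_i1 = -18.000 cm.
m_1 = -(-18.000)/4.5 = 4.0000.
With d_i1 < 0 the first image is virtual and lies on the object side; the object distance for lens 2 is d_o2 = 47.5 - (-18.000) = 65.500 cm.
Lens 2: 1/d_i2 = 1/f_2 - 1/d_o2 = 1/8 - 1/(65.500) = 0.10973 cm^-1, so d_i2 = 9.113 cm.
m_2 = -(9.113)/(65.500) = -0.1391.
The system's lateral magnification is m_1 m_2 = (4.0000)(-0.1391) = -0.5565.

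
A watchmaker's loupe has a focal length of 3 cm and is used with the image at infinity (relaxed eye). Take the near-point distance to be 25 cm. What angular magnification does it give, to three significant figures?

M = D/f = 25/3 = 8.333.

8.33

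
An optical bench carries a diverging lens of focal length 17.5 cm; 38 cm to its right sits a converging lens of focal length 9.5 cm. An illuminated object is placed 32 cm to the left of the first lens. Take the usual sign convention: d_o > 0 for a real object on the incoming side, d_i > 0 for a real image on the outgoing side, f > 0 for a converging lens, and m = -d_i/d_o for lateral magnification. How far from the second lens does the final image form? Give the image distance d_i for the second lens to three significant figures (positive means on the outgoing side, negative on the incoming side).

Applying the thin-lens equation to the first lens, 1/(-17.5) = 1/32 + 1/d_i1, which gives d_i1 = -11.313 cm.
With d_i1 < 0 the first image is virtual and lies on the object side; the object distance for lens 2 is d_o2 = 38 - (-11.313) = 49.313 cm.
Applying the thin-lens equation again with f_2 = 9.5 cm and d_o2 = 49.313 cm gives d_i2 = 11.767 cm.

11.8 cm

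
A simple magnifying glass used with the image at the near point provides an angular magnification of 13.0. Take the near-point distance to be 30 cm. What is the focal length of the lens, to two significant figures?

For the image at the near point, M = 1 + D/f.
f = D/(M - 1) = 30/(13.0 - 1) = 2.500 cm.

2.5 cm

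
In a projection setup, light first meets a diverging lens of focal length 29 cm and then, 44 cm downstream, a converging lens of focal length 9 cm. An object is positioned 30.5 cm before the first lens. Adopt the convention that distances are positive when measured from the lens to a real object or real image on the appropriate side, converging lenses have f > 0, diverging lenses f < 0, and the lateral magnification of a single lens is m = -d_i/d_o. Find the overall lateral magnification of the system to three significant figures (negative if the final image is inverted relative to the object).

Applying the thin-lens equation to the first lens, 1/(-29) = 1/30.5 + 1/d_i1, which gives d_i1 = -14.866 cm.
Its lateral magnification is m_1 = -d_i1/d_o1 = -(-14.866)/30.5 = 0.4874.
With d_i1 < 0 the first image is virtual and lies on the object side; the object distance for lens 2 is d_o2 = 44 - (-14.866) = 58.866 cm.
Applying the thin-lens equation again with f_2 = 9 cm and d_o2 = 58.866 cm gives d_i2 = 10.624 cm.
m_2 = -(10.624)/(58.866) = -0.1805.
Total m = m_1 x m_2 = (0.4874)(-0.1805) = -0.0880.

-0.0880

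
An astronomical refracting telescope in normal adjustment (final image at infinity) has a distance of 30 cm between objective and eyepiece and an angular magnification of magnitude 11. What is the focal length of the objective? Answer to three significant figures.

In normal adjustment the tube length equals f_obj + f_eye and |M| = f_obj/f_eye.
So f_obj = 11 f_eye and 11 f_eye + f_eye = 30 cm, giving f_eye = 30/12 = 2.500 cm and f_obj = 27.500 cm.

27.5 cm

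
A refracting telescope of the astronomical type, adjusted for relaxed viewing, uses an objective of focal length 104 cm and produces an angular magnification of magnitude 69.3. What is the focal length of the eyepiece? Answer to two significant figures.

1.5 cm

|M| = f_obj/f_eye, so f_eye = f_obj/|M| = 104/69.3 = 1.501 cm.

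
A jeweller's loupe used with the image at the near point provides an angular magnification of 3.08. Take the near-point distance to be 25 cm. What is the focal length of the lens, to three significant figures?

For the image at the near point, M = 1 + D/f.
f = D/(M - 1) = 25/(3.08 - 1) = 12.019 cm.

12.0 cm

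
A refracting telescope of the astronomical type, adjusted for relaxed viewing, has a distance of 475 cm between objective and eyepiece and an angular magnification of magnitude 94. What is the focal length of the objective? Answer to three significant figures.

470 cm

In normal adjustment the tube length equals f_obj + f_eye and |M| = f_obj/f_eye.
So f_obj = 94 f_eye and 94 f_eye + f_eye = 475 cm, giving f_eye = 475/95 = 5.000 cm and f_obj = 470.000 cm.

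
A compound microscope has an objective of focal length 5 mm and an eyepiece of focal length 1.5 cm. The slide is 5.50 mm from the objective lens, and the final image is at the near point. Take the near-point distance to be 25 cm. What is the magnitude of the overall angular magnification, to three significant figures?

Convert to cm: f_obj = 5 mm = 0.5 cm; d_o = 5.50 mm = 0.55 cm.
Objective: 1/d_i = 1/f_obj - 1/d_o = 1/0.5 - 1/0.55 = 0.18182 cm^-1, so d_i = 5.500 cm.
m_obj = -d_i/d_o = -5.500/0.55 = -10.000.
Eyepiece angular magnification (image at near point): M_eye = 1 + D/f_e = 1 + 25/1.5 = 17.667.
Overall M = m_obj x M_eye = (-10.000)(17.667) = -176.67.
|M| = 176.67.

177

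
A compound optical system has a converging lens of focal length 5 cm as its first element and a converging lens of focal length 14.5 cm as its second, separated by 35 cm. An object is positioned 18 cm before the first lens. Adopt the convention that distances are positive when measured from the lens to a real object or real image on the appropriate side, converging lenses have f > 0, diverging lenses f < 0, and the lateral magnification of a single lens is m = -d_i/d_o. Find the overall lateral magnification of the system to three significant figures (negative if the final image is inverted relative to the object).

Lens 1: 1/d_i1 = 1/f_1 - 1/d_o1 = 1/5 - 1/18 = 0.14444 cm^-1, so d_i1 = 6.923 cm.
m_1 = -(6.923)/18 = -0.3846.
That image sits 28.077 cm in front of the second lens, so d_o2 = 28.077 cm.
Lens 2: 1/d_i2 = 1/f_2 - 1/d_o2 = 1/14.5 - 1/(28.077) = 0.03335 cm^-1, so d_i2 = 29.986 cm.
m_2 = -(29.986)/(28.077) = -1.0680.
Overall magnification: m = m_1 m_2 = 0.4108.

0.411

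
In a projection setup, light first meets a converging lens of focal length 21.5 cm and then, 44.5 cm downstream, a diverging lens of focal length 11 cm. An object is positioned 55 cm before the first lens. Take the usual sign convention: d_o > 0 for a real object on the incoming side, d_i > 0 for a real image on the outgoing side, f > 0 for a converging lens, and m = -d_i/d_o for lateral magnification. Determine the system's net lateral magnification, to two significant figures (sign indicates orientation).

-0.35

First lens: d_i1 = 1/(1/21.5 - 1/55) = 35.299 cm.
m_1 = -(35.299)/55 = -0.6418.
The intermediate image is 35.299 cm to the right of lens 1, so d_o2 = L - d_i1 = 44.5 - 35.299 = 9.201 cm.
Second lens: d_i2 = 1/(1/(-11) - 1/(9.201)) = -5.010 cm.
m_2 = -(-5.010)/(9.201) = 0.5445.
Overall magnification: m = m_1 m_2 = -0.3495.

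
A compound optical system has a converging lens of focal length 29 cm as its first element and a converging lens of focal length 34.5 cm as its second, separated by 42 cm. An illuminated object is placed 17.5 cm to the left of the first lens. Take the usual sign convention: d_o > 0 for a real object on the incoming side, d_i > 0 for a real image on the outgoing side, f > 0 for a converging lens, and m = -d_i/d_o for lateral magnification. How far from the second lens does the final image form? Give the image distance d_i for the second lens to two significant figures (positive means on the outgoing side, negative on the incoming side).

58 cm

Lens 1: 1/d_i1 = 1/f_1 - 1/d_o1 = 1/29 - 1/17.5 = -0.02266 cm^-1, so d_i1 = -44.130 cm.
With d_i1 < 0 the first image is virtual and lies on the object side; the object distance for lens 2 is d_o2 = 42 - (-44.130) = 86.130 cm.
Lens 2: 1/d_i2 = 1/f_2 - 1/d_o2 = 1/34.5 - 1/(86.130) = 0.01738 cm^-1, so d_i2 = 57.553 cm.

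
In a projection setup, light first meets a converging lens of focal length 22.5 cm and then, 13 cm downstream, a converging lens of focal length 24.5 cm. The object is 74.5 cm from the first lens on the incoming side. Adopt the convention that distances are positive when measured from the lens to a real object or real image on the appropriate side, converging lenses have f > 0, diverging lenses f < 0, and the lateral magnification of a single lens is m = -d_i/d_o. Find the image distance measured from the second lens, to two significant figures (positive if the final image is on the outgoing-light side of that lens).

11 cm

Applying the thin-lens equation to the first lens, 1/22.5 = 1/74.5 + 1/d_i1, which gives d_i1 = 32.236 cm.
This image would form 32.236 cm past lens 1, i.e. 19.236 cm beyond lens 2, so it is a virtual object for lens 2: d_o2 = 13 - 32.236 = -19.236 cm.
Applying the thin-lens equation again with f_2 = 24.5 cm and d_o2 = -19.236 cm gives d_i2 = 10.775 cm.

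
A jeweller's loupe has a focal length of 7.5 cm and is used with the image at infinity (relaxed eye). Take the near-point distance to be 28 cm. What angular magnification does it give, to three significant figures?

M = D/f = 28/7.5 = 3.733.

3.73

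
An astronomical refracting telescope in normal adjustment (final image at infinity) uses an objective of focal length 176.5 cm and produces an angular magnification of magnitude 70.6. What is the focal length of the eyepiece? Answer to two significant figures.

|M| = f_obj/f_eye, so f_eye = f_obj/|M| = 176.5/70.6 = 2.500 cm.

2.5 cm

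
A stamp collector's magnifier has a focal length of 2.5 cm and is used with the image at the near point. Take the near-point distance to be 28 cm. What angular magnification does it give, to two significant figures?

M = 1 + D/f = 1 + 28/2.5 = 12.200.

12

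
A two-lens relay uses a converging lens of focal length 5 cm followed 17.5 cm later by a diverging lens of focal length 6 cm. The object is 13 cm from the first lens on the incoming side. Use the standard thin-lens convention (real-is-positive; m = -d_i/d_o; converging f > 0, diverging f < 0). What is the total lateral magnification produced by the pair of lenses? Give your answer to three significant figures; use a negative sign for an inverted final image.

Applying the thin-lens equation to the first lens, 1/5 = 1/13 + 1/d_i1, which gives d_i1 = 8.125 cm.
Its lateral magnification is m_1 = -d_i1/d_o1 = -(8.125)/13 = -0.6250.
Object distance for lens 2: d_o2 = 17.5 - 8.125 = 9.375 cm.
Applying the thin-lens equation again with f_2 = -6 cm and d_o2 = 9.375 cm gives d_i2 = -3.659 cm.
m_2 = -(-3.659)/(9.375) = 0.3902.
The system's lateral magnification is m_1 m_2 = (-0.6250)(0.3902) = -0.2439.

-0.244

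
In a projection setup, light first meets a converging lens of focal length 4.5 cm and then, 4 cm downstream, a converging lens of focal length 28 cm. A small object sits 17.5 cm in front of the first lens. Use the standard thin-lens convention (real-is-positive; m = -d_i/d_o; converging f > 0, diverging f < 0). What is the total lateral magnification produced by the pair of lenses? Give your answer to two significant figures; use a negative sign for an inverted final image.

-0.32

First lens: d_i1 = 1/(1/4.5 - 1/17.5) = 6.058 cm.
m_1 = -(6.058)/17.5 = -0.3462.
This image would form 6.058 cm past lens 1, i.e. 2.058 cm beyond lens 2, so it is a virtual object for lens 2: d_o2 = 4 - 6.058 = -2.058 cm.
Second lens: d_i2 = 1/(1/28 - 1/(-2.058)) = 1.917 cm.
m_2 = -(1.917)/(-2.058) = 0.9315.
Total m = m_1 x m_2 = (-0.3462)(0.9315) = -0.3225.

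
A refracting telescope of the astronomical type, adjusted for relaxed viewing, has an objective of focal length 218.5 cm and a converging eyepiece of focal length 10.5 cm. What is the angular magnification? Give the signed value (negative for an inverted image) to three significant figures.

-20.8

M = -f_obj/f_eye = -218.5/(10.5) = -20.810.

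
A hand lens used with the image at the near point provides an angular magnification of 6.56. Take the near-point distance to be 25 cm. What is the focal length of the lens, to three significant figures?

For the image at the near point, M = 1 + D/f.
f = D/(M - 1) = 25/(6.56 - 1) = 4.496 cm.

4.50 cm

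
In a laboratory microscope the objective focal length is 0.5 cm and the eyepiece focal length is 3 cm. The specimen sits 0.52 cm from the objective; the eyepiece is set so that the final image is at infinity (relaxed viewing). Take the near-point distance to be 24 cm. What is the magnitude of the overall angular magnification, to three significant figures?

200

Objective: 1/d_i = 1/f_obj - 1/d_o = 1/0.5 - 1/0.52 = 0.07692 cm^-1, so d_i = 13.000 cm.
m_obj = -d_i/d_o = -13.000/0.52 = -25.000.
Eyepiece angular magnification (image at infinity): M_eye = D/f_e = 24/3 = 8.000.
Overall M = m_obj x M_eye = (-25.000)(8.000) = -200.00.
|M| = 200.00.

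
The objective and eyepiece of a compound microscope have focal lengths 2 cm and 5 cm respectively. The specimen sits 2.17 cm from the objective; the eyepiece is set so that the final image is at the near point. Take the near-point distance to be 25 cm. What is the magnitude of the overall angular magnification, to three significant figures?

70.6

Objective: 1/d_i = 1/f_obj - 1/d_o = 1/2 - 1/2.17 = 0.03917 cm^-1, so d_i = 25.529 cm.
m_obj = -d_i/d_o = -25.529/2.17 = -11.765.
Eyepiece angular magnification (image at near point): M_eye = 1 + D/f_e = 1 + 25/5 = 6.000.
Overall M = m_obj x M_eye = (-11.765)(6.000) = -70.59.
|M| = 70.59.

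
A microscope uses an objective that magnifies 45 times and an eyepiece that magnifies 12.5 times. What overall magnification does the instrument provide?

The overall magnification of a compound microscope is the product of the objective and eyepiece magnifications:
M = M_obj x M_eye = 45 x 12.5 = 562.5.

562.5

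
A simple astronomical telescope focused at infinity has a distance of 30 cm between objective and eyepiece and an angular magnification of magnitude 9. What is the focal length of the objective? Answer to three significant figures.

27.0 cm

In normal adjustment the tube length equals f_obj + f_eye and |M| = f_obj/f_eye.
So f_obj = 9 f_eye and 9 f_eye + f_eye = 30 cm, giving f_eye = 30/10 = 3.000 cm and f_obj = 27.000 cm.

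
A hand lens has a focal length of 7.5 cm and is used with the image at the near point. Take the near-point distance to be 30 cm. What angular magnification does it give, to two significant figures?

M = 1 + D/f = 1 + 30/7.5 = 5.000.

5.0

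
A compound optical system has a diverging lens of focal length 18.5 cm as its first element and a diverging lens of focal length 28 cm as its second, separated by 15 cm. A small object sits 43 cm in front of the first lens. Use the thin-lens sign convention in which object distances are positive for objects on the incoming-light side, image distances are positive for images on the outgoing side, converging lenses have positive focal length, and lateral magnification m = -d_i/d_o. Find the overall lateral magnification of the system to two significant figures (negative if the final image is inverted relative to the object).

0.15

Lens 1: 1/d_i1 = 1/f_1 - 1/d_o1 = 1/(-18.5) - 1/43 = -0.07731 cm^-1, so d_i1 = -12.935 cm.
m_1 = -(-12.935)/43 = 0.3008.
With d_i1 < 0 the first image is virtual and lies on the object side; the object distance for lens 2 is d_o2 = 15 - (-12.935) = 27.935 cm.
Lens 2: 1/d_i2 = 1/f_2 - 1/d_o2 = 1/(-28) - 1/(27.935) = -0.07151 cm^-1, so d_i2 = -13.984 cm.
m_2 = -(-13.984)/(27.935) = 0.5006.
The system's lateral magnification is m_1 m_2 = (0.3008)(0.5006) = 0.1506.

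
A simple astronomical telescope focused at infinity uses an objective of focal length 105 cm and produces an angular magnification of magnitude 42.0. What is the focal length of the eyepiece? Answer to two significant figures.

2.5 cm

|M| = f_obj/f_eye, so f_eye = f_obj/|M| = 105/42.0 = 2.500 cm.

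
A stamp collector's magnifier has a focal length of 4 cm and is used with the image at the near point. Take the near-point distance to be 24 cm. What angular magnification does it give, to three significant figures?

M = 1 + D/f = 1 + 24/4 = 7.000.

7.00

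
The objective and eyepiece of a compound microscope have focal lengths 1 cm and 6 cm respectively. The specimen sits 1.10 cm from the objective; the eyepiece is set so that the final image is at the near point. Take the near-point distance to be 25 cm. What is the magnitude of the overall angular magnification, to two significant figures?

Objective: 1/d_i = 1/f_obj - 1/d_o = 1/1 - 1/1.10 = 0.09091 cm^-1, so d_i = 11.000 cm.
m_obj = -d_i/d_o = -11.000/1.10 = -10.000.
Eyepiece angular magnification (image at near point): M_eye = 1 + D/f_e = 1 + 25/6 = 5.167.
Overall M = m_obj x M_eye = (-10.000)(5.167) = -51.67.
|M| = 51.67.

52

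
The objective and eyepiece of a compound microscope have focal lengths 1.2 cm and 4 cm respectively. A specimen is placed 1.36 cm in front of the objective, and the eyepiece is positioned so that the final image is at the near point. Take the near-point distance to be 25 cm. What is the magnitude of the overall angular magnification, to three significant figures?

54.4

Objective: 1/d_i = 1/f_obj - 1/d_o = 1/1.2 - 1/1.36 = 0.09804 cm^-1, so d_i = 10.200 cm.
m_obj = -d_i/d_o = -10.200/1.36 = -7.500.
Eyepiece angular magnification (image at near point): M_eye = 1 + D/f_e = 1 + 25/4 = 7.250.
Overall M = m_obj x M_eye = (-7.500)(7.250) = -54.37.
|M| = 54.37.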